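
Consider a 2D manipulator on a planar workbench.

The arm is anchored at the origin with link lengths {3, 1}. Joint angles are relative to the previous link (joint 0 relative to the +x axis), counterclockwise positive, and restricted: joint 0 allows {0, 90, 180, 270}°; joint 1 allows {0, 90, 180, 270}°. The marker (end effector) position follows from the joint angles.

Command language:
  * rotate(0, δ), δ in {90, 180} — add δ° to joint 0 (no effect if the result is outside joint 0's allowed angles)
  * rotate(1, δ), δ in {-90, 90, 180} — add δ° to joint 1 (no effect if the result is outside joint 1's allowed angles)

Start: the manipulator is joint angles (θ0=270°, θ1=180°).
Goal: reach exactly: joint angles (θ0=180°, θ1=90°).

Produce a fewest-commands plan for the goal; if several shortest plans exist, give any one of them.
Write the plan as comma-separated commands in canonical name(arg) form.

t0: joint angles (θ0=270°, θ1=180°)
t=1 rotate(1, -90) ⇒ joint angles (θ0=270°, θ1=90°)
t=2 rotate(0, 90) ⇒ joint angles (θ0=0°, θ1=90°)
t=3 rotate(0, 180) ⇒ joint angles (θ0=180°, θ1=90°)
nothing shorter than 3 reaches the goal.

rotate(1, -90), rotate(0, 90), rotate(0, 180)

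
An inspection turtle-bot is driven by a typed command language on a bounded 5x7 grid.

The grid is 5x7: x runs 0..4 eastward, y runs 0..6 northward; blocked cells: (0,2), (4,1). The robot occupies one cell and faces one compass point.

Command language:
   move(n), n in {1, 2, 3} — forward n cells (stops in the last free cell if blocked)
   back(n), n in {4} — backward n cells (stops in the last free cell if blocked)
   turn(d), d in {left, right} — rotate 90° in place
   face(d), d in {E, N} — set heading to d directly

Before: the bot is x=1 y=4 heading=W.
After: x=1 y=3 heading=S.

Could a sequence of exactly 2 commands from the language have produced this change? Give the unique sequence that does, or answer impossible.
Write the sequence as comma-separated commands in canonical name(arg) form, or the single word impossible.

key: order matters: swapping turn(left) and move(1) lands elsewhere
begin: x=1 y=4 heading=W
[1] after turn(left): x=1 y=4 heading=S
[2] after move(1): x=1 y=3 heading=S
all 64 alternatives checked — unique.

turn(left), move(1)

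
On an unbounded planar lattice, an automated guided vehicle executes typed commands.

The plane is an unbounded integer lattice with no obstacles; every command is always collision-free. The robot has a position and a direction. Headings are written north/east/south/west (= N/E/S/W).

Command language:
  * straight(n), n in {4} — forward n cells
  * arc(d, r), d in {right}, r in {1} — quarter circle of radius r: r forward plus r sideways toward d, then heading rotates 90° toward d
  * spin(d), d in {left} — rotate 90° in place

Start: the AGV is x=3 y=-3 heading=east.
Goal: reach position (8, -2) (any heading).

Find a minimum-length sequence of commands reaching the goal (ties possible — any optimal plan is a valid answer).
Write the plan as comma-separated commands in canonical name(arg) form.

t0: x=3 y=-3 heading=east
t=1 straight(4) ⇒ x=7 y=-3 heading=east
t=2 spin(left) ⇒ x=7 y=-3 heading=north
t=3 arc(right, 1) ⇒ x=8 y=-2 heading=east
shorter routes all fall short; 3 is best.

straight(4), spin(left), arc(right, 1)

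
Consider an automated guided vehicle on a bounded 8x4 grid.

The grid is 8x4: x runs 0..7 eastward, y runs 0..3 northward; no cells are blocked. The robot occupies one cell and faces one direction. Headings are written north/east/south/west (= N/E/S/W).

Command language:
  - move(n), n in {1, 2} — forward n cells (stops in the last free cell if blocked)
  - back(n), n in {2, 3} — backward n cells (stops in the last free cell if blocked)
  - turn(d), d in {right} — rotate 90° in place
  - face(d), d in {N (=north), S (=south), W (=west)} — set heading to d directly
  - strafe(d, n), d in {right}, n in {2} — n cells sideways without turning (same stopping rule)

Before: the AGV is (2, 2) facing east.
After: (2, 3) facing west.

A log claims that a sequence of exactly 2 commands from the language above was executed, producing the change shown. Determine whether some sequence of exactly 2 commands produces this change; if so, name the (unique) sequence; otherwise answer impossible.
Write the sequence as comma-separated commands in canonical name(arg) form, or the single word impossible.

key: strafe(right, 2) runs into the grid edge before its full distance
initial: (2, 2) facing east
step 1 (face(W)): (2, 2) facing west
step 2 (strafe(right, 2)): (2, 3) facing west
no other 2-command option fits: unique.

face(W), strafe(right, 2)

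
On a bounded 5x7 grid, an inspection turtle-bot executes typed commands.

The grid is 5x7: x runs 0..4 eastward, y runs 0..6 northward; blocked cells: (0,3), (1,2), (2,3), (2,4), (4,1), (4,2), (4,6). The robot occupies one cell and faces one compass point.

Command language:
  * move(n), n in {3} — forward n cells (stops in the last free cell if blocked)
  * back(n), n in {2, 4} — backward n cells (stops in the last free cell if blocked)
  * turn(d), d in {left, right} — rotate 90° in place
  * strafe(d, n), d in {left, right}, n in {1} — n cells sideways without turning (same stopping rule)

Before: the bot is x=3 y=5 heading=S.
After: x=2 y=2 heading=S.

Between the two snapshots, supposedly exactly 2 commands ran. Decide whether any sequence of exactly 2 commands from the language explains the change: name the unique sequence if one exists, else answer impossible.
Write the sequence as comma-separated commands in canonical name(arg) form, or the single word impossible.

move(3), strafe(right, 1)

key: running strafe(right, 1) before move(3) would end elsewhere — order is forced
begin: x=3 y=5 heading=S
1. move(3) → x=3 y=2 heading=S
2. strafe(right, 1) → x=2 y=2 heading=S
no rival 2-sequence matches.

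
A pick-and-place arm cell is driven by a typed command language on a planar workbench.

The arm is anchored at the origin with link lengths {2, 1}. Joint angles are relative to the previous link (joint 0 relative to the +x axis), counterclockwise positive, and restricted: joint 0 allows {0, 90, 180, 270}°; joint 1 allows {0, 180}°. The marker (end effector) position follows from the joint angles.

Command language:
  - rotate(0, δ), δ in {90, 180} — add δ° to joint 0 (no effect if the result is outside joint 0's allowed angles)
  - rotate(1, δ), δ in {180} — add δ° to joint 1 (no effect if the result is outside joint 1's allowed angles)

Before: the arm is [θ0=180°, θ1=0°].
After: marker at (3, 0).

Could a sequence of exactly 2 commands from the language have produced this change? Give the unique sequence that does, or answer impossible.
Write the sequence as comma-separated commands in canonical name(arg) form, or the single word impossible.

start: [θ0=180°, θ1=0°]
t=1 rotate(0, 90) ⇒ [θ0=270°, θ1=0°]
t=2 rotate(0, 90) ⇒ [θ0=0°, θ1=0°]
no other 2-command option fits: unique.

rotate(0, 90), rotate(0, 90)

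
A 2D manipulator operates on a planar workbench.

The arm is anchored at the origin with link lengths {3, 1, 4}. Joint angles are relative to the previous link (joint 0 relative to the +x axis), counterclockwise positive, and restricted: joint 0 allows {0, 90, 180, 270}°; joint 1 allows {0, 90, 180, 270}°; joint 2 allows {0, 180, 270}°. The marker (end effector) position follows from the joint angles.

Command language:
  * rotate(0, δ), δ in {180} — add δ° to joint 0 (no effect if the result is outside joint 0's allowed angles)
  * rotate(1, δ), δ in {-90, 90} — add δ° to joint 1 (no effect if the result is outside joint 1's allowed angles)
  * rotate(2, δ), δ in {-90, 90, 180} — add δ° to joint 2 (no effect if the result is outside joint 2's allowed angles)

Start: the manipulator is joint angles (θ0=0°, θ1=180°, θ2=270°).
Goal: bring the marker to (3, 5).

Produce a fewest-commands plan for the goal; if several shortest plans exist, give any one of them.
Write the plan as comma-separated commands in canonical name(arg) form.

t0: joint angles (θ0=0°, θ1=180°, θ2=270°)
1. rotate(1, -90) → joint angles (θ0=0°, θ1=90°, θ2=270°)
2. rotate(2, 90) → joint angles (θ0=0°, θ1=90°, θ2=0°)
no 1-step plan works, so 2 is optimal.

rotate(1, -90), rotate(2, 90)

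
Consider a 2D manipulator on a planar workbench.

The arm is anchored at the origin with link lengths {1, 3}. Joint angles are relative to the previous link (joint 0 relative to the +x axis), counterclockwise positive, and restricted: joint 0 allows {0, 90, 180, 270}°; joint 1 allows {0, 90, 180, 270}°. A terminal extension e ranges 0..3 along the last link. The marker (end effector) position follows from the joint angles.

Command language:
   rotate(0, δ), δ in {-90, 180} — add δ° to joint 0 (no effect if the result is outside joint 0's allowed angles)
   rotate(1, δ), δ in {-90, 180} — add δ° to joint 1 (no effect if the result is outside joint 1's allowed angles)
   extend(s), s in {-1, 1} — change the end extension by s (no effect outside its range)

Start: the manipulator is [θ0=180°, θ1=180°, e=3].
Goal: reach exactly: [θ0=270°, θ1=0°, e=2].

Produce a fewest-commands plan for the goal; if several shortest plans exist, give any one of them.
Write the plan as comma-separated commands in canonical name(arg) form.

begin: [θ0=180°, θ1=180°, e=3]
t=1 extend(-1) ⇒ [θ0=180°, θ1=180°, e=2]
t=2 rotate(0, 180) ⇒ [θ0=0°, θ1=180°, e=2]
t=3 rotate(1, 180) ⇒ [θ0=0°, θ1=0°, e=2]
t=4 rotate(0, -90) ⇒ [θ0=270°, θ1=0°, e=2]
shorter routes all fall short; 4 is best.

extend(-1), rotate(0, 180), rotate(1, 180), rotate(0, -90)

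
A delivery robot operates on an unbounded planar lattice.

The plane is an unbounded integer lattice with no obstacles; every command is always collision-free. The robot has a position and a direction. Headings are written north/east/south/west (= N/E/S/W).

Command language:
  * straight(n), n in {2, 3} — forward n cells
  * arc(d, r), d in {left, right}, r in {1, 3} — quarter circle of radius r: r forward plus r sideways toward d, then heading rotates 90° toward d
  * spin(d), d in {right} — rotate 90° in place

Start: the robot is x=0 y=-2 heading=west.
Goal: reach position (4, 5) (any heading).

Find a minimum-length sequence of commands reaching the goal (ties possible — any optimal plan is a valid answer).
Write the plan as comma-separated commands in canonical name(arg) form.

start: x=0 y=-2 heading=west
step 1 (arc(right, 1)): x=-1 y=-1 heading=north
step 2 (straight(3)): x=-1 y=2 heading=north
step 3 (arc(right, 3)): x=2 y=5 heading=east
step 4 (straight(2)): x=4 y=5 heading=east
nothing shorter than 4 reaches the goal.

arc(right, 1), straight(3), arc(right, 3), straight(2)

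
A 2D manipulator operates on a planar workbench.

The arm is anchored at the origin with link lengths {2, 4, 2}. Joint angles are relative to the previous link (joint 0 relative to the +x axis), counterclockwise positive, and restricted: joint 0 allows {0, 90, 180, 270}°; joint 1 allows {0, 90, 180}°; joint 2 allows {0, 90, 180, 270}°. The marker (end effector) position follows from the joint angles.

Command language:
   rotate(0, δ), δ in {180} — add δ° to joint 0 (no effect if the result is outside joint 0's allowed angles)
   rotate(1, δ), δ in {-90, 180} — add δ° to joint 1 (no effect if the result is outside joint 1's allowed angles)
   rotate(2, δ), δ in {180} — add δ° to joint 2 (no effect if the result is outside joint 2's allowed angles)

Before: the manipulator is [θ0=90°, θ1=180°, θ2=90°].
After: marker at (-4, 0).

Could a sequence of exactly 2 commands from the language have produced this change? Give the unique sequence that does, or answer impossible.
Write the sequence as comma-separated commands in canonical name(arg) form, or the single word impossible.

key: order matters: swapping rotate(1, -90) and rotate(1, 180) lands elsewhere
start: [θ0=90°, θ1=180°, θ2=90°]
1. rotate(1, -90) → [θ0=90°, θ1=90°, θ2=90°]
2. rotate(1, 180) → [θ0=90°, θ1=90°, θ2=90°]
all 16 alternatives checked — unique.

rotate(1, -90), rotate(1, 180)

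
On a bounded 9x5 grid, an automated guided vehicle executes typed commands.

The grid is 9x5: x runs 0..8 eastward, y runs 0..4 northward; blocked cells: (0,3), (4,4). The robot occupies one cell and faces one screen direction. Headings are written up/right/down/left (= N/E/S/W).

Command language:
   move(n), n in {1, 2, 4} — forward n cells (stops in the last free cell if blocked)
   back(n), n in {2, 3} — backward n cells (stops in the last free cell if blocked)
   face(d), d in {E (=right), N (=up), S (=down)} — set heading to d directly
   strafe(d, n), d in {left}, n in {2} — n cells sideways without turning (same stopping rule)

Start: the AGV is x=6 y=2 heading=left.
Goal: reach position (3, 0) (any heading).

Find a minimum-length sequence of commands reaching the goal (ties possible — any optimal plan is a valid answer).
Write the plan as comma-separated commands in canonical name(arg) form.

from: x=6 y=2 heading=left
t=1 move(2) ⇒ x=4 y=2 heading=left
t=2 move(1) ⇒ x=3 y=2 heading=left
t=3 strafe(left, 2) ⇒ x=3 y=0 heading=left
minimal: 3 command(s), checked below 3.

move(2), move(1), strafe(left, 2)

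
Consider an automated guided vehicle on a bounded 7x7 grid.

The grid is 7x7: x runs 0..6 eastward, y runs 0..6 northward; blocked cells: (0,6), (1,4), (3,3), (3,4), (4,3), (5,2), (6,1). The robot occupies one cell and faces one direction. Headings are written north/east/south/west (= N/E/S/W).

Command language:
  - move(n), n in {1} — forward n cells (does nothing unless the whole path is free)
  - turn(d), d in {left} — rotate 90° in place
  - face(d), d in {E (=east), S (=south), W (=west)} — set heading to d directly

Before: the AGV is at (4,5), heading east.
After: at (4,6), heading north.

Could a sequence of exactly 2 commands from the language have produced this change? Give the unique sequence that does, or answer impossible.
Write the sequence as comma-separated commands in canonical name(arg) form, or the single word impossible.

turn(left), move(1)

key: running move(1) before turn(left) would end elsewhere — order is forced
t0: at (4,5), heading east
1. turn(left) → at (4,5), heading north
2. move(1) → at (4,6), heading north
uniquely the one of 25 2-step routes that fits.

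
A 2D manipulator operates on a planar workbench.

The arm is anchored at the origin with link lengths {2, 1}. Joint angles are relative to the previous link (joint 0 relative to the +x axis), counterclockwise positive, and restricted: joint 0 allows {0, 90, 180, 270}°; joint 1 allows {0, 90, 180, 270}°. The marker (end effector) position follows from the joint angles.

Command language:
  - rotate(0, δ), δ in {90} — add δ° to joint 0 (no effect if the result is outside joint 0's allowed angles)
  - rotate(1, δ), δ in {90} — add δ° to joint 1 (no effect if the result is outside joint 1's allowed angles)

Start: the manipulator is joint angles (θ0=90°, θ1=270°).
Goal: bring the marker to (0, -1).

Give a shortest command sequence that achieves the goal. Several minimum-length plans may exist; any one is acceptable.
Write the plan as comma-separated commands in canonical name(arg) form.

t0: joint angles (θ0=90°, θ1=270°)
[1] after rotate(1, 90): joint angles (θ0=90°, θ1=0°)
[2] after rotate(1, 90): joint angles (θ0=90°, θ1=90°)
[3] after rotate(1, 90): joint angles (θ0=90°, θ1=180°)
[4] after rotate(0, 90): joint angles (θ0=180°, θ1=180°)
[5] after rotate(0, 90): joint angles (θ0=270°, θ1=180°)
no 4-step plan works, so 5 is optimal.

rotate(1, 90), rotate(1, 90), rotate(1, 90), rotate(0, 90), rotate(0, 90)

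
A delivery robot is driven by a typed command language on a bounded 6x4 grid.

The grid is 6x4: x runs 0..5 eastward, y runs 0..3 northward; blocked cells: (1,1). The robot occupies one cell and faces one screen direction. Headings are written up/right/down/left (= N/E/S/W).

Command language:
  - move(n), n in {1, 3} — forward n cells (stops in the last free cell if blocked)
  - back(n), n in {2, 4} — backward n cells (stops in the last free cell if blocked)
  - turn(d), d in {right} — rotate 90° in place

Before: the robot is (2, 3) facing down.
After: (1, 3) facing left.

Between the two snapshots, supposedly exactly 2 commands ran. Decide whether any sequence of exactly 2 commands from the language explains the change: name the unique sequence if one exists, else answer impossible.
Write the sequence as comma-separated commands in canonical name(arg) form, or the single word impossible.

turn(right), move(1)

key: cell and facing (now W) both changed — the 2 commands mix motion and turning
start: (2, 3) facing down
[1] after turn(right): (2, 3) facing left
[2] after move(1): (1, 3) facing left
no other 2-command option fits: unique.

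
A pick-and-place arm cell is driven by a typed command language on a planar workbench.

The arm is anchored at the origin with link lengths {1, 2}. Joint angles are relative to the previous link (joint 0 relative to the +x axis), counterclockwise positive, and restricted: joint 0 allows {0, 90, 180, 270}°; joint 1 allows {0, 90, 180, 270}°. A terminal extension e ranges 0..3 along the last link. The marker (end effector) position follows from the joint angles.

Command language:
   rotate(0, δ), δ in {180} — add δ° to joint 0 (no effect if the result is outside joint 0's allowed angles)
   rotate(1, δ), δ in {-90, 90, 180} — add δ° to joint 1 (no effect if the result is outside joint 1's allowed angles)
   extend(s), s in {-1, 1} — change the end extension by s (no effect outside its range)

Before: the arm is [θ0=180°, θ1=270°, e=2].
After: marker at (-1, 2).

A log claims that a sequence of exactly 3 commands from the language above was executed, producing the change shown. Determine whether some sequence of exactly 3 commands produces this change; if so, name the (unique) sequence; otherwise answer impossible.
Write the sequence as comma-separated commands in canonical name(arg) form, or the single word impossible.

start: [θ0=180°, θ1=270°, e=2]
[1] after extend(-1): [θ0=180°, θ1=270°, e=1]
[2] after extend(-1): [θ0=180°, θ1=270°, e=0]
[3] after extend(-1): [θ0=180°, θ1=270°, e=0]
all 216 alternatives checked — unique.

extend(-1), extend(-1), extend(-1)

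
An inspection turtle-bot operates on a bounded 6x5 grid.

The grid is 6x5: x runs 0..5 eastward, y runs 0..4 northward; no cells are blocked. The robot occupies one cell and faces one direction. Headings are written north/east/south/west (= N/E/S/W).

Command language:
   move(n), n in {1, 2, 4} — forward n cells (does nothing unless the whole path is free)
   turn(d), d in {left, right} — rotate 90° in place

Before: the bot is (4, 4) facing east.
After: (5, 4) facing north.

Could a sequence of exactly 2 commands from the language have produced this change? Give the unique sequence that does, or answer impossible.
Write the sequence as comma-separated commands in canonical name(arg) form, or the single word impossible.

move(1), turn(left)

key: cell and facing (now N) both changed — the 2 commands mix motion and turning
start: (4, 4) facing east
1. move(1) → (5, 4) facing east
2. turn(left) → (5, 4) facing north
all 25 alternatives checked — unique.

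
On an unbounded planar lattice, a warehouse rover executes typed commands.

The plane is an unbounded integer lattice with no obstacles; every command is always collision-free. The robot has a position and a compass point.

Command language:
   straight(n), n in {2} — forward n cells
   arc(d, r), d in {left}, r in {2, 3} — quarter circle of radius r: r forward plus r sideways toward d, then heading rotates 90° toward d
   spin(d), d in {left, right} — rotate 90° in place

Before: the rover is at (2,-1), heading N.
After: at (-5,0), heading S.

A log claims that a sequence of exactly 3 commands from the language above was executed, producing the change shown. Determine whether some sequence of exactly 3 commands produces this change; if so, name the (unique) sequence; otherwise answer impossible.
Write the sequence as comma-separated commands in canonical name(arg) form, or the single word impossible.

arc(left, 3), straight(2), arc(left, 2)

key: running arc(left, 2) before arc(left, 3) would end elsewhere — order is forced
from: at (2,-1), heading N
1. arc(left, 3) → at (-1,2), heading W
2. straight(2) → at (-3,2), heading W
3. arc(left, 2) → at (-5,0), heading S
all 125 alternatives checked — unique.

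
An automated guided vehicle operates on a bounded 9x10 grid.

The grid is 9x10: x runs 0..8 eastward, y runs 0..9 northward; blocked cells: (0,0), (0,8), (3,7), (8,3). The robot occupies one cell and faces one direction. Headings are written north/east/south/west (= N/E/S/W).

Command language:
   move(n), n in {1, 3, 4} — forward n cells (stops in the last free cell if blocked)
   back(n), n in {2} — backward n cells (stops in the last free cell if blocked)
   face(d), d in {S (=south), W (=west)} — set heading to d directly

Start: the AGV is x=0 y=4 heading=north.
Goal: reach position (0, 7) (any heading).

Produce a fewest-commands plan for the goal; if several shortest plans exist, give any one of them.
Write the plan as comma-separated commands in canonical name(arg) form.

move(4)

t0: x=0 y=4 heading=north
1. move(4) → x=0 y=7 heading=north
nothing shorter than 1 reaches the goal.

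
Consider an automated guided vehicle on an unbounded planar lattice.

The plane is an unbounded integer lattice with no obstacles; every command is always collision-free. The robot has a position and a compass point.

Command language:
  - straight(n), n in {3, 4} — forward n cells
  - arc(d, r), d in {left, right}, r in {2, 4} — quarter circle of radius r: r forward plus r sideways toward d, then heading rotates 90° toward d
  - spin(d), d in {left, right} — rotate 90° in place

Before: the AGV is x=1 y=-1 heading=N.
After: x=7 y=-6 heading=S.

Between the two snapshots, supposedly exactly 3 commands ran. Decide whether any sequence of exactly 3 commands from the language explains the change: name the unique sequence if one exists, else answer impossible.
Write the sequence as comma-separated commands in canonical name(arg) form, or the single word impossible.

arc(right, 2), arc(right, 4), straight(3)

key: cell and facing (now S) both changed — the 3 commands mix motion and turning
initial: x=1 y=-1 heading=N
step 1 (arc(right, 2)): x=3 y=1 heading=E
step 2 (arc(right, 4)): x=7 y=-3 heading=S
step 3 (straight(3)): x=7 y=-6 heading=S
uniquely the one of 512 3-step routes that fits.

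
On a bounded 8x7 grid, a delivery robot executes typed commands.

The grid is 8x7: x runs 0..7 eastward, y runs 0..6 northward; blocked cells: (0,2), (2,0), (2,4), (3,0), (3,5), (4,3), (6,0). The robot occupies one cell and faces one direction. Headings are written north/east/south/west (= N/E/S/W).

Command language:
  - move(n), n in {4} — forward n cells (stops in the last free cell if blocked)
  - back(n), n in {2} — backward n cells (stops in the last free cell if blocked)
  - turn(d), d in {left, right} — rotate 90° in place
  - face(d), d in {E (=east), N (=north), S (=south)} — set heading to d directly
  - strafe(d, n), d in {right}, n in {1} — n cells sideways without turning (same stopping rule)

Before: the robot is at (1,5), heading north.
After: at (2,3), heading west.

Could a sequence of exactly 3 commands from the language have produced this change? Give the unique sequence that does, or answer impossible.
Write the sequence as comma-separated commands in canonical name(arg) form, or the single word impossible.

back(2), strafe(right, 1), turn(left)

key: cell and facing (now W) both changed — the 3 commands mix motion and turning
start: at (1,5), heading north
[1] after back(2): at (1,3), heading north
[2] after strafe(right, 1): at (2,3), heading north
[3] after turn(left): at (2,3), heading west
all 512 alternatives checked — unique.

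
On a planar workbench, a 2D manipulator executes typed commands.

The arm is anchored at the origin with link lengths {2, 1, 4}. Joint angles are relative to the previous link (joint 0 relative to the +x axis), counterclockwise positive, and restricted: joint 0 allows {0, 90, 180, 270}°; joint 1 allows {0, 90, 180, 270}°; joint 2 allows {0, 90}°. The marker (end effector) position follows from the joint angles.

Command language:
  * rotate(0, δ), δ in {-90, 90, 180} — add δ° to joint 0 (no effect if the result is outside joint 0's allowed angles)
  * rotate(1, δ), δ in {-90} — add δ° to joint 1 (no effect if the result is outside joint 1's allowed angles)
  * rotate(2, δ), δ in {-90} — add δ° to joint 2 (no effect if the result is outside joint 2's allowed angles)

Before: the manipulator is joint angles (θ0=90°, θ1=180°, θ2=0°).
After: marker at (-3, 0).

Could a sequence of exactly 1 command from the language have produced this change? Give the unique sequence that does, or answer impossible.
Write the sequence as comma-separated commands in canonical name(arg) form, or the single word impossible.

rotate(0, -90)

t0: joint angles (θ0=90°, θ1=180°, θ2=0°)
t=1 rotate(0, -90) ⇒ joint angles (θ0=0°, θ1=180°, θ2=0°)
no rival 1-sequence matches.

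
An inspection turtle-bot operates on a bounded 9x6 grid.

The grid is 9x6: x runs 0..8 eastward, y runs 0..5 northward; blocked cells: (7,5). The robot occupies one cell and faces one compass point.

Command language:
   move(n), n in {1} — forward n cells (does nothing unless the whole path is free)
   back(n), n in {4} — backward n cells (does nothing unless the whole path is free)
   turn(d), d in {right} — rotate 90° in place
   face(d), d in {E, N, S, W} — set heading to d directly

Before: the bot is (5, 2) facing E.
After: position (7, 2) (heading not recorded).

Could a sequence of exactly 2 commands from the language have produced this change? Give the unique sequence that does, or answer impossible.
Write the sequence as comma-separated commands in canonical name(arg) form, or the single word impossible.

move(1), move(1)

start: (5, 2) facing E
step 1 (move(1)): (6, 2) facing E
step 2 (move(1)): (7, 2) facing E
all 49 alternatives checked — unique.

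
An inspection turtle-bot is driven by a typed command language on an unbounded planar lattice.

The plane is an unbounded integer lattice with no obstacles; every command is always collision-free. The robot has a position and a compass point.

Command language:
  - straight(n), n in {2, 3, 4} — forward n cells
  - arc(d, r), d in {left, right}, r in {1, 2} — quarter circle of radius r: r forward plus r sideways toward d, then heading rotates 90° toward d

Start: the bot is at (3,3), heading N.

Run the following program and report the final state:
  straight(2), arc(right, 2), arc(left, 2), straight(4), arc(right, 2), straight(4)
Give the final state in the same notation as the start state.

at (13,15), heading E

t0: at (3,3), heading N
t=1 straight(2) ⇒ at (3,5), heading N
t=2 arc(right, 2) ⇒ at (5,7), heading E
t=3 arc(left, 2) ⇒ at (7,9), heading N
t=4 straight(4) ⇒ at (7,13), heading N
t=5 arc(right, 2) ⇒ at (9,15), heading E
t=6 straight(4) ⇒ at (13,15), heading E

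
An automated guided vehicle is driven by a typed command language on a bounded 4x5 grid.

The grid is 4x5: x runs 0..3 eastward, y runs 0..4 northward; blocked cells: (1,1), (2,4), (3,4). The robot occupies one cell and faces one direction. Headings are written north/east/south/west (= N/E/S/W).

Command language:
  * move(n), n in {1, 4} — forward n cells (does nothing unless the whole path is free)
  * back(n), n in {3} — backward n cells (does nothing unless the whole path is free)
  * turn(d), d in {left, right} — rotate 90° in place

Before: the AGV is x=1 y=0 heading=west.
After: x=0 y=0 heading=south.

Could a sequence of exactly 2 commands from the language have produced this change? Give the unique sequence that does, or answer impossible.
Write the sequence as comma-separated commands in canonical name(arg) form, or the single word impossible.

key: cell and facing (now S) both changed — the 2 commands mix motion and turning
start: x=1 y=0 heading=west
[1] after move(1): x=0 y=0 heading=west
[2] after turn(left): x=0 y=0 heading=south
no other 2-command option fits: unique.

move(1), turn(left)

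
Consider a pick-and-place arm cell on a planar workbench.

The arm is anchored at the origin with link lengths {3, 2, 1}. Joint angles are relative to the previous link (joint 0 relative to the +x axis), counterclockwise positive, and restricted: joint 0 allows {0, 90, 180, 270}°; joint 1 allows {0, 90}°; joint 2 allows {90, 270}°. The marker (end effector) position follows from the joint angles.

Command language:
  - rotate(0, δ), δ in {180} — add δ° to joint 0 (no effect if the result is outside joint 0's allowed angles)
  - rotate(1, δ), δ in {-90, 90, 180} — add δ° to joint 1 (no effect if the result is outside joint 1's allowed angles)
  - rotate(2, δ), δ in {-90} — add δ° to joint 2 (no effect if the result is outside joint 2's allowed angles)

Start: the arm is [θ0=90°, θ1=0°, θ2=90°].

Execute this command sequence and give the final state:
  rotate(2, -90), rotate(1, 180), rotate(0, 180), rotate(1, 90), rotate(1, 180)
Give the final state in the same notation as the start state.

[θ0=270°, θ1=90°, θ2=90°]

initial: [θ0=90°, θ1=0°, θ2=90°]
t=1 rotate(2, -90) ⇒ [θ0=90°, θ1=0°, θ2=90°]
t=2 rotate(1, 180) ⇒ [θ0=90°, θ1=0°, θ2=90°]
t=3 rotate(0, 180) ⇒ [θ0=270°, θ1=0°, θ2=90°]
t=4 rotate(1, 90) ⇒ [θ0=270°, θ1=90°, θ2=90°]
t=5 rotate(1, 180) ⇒ [θ0=270°, θ1=90°, θ2=90°]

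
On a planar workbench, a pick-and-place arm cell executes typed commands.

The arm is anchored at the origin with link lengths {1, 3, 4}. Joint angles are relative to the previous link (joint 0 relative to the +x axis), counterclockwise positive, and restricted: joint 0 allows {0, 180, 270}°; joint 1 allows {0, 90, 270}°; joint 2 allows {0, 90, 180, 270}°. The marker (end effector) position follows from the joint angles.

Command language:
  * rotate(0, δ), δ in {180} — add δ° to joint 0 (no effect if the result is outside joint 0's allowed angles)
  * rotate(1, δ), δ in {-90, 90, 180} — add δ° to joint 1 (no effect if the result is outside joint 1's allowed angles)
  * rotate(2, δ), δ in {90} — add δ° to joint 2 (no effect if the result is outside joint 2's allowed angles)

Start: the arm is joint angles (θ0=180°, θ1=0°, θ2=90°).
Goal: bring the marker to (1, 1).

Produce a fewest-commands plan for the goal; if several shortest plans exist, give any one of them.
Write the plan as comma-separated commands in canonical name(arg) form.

t0: joint angles (θ0=180°, θ1=0°, θ2=90°)
1. rotate(2, 90) → joint angles (θ0=180°, θ1=0°, θ2=180°)
2. rotate(1, -90) → joint angles (θ0=180°, θ1=270°, θ2=180°)
3. rotate(0, 180) → joint angles (θ0=0°, θ1=270°, θ2=180°)
minimal: 3 command(s), checked below 3.

rotate(2, 90), rotate(1, -90), rotate(0, 180)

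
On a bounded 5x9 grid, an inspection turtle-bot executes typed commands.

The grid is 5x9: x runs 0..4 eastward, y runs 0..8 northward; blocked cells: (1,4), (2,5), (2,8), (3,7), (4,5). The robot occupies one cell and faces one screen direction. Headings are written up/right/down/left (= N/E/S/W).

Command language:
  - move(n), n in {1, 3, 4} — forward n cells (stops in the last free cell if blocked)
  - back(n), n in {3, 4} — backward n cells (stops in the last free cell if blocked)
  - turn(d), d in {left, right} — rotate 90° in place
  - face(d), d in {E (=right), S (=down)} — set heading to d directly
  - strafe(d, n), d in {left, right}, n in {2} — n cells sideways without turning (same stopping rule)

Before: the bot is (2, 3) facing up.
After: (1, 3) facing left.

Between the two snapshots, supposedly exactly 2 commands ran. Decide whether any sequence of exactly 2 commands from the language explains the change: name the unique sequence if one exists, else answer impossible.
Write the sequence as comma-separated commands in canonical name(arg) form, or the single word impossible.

key: cell and facing (now W) both changed — the 2 commands mix motion and turning
begin: (2, 3) facing up
1. turn(left) → (2, 3) facing left
2. move(1) → (1, 3) facing left
uniquely the one of 121 2-step routes that fits.

turn(left), move(1)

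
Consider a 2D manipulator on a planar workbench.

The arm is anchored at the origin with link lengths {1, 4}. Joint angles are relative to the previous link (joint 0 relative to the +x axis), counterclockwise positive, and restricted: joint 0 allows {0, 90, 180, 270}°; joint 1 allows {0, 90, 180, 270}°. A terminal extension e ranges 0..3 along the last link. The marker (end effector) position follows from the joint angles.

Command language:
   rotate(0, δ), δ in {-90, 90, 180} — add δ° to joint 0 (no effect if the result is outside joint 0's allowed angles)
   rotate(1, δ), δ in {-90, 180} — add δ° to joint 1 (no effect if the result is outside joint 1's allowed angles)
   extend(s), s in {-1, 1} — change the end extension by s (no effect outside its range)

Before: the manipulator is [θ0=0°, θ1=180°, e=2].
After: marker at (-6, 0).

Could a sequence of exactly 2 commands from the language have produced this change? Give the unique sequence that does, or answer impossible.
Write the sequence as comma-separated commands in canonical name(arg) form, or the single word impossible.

extend(1), extend(1)

begin: [θ0=0°, θ1=180°, e=2]
[1] after extend(1): [θ0=0°, θ1=180°, e=3]
[2] after extend(1): [θ0=0°, θ1=180°, e=3]
all 49 alternatives checked — unique.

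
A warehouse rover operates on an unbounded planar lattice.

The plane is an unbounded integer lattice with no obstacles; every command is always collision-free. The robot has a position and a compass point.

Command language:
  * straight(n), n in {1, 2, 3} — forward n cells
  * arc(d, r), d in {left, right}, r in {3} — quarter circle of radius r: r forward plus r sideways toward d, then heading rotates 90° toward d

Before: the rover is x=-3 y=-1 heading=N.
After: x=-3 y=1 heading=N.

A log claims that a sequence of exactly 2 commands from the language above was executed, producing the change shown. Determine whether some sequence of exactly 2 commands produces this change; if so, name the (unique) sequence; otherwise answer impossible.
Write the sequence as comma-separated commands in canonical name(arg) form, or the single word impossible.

straight(1), straight(1)

key: still facing N at the end — nothing in the sequence rotates
from: x=-3 y=-1 heading=N
[1] after straight(1): x=-3 y=0 heading=N
[2] after straight(1): x=-3 y=1 heading=N
uniquely the one of 25 2-step routes that fits.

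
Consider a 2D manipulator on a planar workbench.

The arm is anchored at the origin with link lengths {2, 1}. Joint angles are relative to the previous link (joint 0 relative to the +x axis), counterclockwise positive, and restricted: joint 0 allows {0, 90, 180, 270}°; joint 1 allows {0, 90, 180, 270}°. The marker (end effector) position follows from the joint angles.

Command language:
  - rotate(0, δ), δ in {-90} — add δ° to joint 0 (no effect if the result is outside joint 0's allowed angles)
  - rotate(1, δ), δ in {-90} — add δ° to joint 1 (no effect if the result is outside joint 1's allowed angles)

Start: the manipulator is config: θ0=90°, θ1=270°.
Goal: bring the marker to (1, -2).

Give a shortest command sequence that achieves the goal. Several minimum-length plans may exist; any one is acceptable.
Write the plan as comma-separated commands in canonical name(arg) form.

t0: config: θ0=90°, θ1=270°
t=1 rotate(1, -90) ⇒ config: θ0=90°, θ1=180°
t=2 rotate(1, -90) ⇒ config: θ0=90°, θ1=90°
t=3 rotate(0, -90) ⇒ config: θ0=0°, θ1=90°
t=4 rotate(0, -90) ⇒ config: θ0=270°, θ1=90°
shorter routes all fall short; 4 is best.

rotate(1, -90), rotate(1, -90), rotate(0, -90), rotate(0, -90)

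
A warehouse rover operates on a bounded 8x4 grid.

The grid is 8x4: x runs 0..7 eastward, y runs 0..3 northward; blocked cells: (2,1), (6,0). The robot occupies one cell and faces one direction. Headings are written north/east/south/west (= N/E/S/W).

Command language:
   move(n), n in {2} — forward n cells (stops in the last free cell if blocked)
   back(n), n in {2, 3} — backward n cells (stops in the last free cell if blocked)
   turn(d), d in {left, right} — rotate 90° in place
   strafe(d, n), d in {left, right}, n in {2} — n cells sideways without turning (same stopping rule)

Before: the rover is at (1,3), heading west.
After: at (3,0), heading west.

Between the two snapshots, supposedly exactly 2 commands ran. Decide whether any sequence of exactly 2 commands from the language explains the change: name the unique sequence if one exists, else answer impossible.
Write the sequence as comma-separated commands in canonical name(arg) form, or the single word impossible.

impossible

every 2-command combo misses the target.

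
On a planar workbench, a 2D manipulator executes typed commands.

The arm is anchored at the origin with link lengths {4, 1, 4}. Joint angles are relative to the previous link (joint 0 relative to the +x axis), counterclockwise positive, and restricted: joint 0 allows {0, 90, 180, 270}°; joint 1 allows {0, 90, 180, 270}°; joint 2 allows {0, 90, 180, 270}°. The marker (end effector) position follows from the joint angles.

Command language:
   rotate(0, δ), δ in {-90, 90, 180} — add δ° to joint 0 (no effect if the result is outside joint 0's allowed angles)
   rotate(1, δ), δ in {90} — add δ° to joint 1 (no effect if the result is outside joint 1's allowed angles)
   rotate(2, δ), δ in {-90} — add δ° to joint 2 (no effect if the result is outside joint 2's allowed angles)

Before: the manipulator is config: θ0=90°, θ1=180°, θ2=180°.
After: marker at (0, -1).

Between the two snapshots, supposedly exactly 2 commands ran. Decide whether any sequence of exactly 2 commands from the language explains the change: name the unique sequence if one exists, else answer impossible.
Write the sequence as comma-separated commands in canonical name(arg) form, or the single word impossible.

rotate(2, -90), rotate(2, -90)

start: config: θ0=90°, θ1=180°, θ2=180°
[1] after rotate(2, -90): config: θ0=90°, θ1=180°, θ2=90°
[2] after rotate(2, -90): config: θ0=90°, θ1=180°, θ2=0°
no other 2-command option fits: unique.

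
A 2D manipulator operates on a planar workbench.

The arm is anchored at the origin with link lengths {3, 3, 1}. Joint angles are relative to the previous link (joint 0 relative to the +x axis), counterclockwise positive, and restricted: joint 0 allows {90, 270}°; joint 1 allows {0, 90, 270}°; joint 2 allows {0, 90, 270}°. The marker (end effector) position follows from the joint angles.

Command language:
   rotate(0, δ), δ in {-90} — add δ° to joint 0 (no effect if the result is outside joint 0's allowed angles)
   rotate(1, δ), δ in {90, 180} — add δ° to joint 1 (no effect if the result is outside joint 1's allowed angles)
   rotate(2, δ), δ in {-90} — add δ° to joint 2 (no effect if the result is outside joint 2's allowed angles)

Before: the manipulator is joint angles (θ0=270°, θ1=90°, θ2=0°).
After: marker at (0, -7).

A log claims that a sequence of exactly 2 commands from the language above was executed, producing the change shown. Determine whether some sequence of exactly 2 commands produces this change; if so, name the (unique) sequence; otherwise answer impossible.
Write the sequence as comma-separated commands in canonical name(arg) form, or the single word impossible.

key: running rotate(1, 90) before rotate(1, 180) would end elsewhere — order is forced
from: joint angles (θ0=270°, θ1=90°, θ2=0°)
[1] after rotate(1, 180): joint angles (θ0=270°, θ1=270°, θ2=0°)
[2] after rotate(1, 90): joint angles (θ0=270°, θ1=0°, θ2=0°)
uniquely the one of 16 2-step routes that fits.

rotate(1, 180), rotate(1, 90)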